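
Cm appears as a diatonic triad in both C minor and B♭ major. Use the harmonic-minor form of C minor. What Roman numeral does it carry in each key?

The scale of C minor (harmonic minor) is C D E♭ F G A♭ B; C is degree 1, and the triad built there (C-E♭-G) is minor, so it is i.
The scale of B♭ major is B♭ C D E♭ F G A; C is degree 2, and the triad built there (C-E♭-G) is minor, so it is ii.

i in C minor; ii in B♭ major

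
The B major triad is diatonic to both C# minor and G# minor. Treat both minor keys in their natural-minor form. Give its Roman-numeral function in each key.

The scale of C# minor (natural minor) is C# D# E F# G# A B; B is degree 7, and the triad built there (B-D#-F#) is major, so it is VII.
The scale of G# minor (natural minor) is G# A# B C# D# E F#; B is degree 3, and the triad built there (B-D#-F#) is major, so it is III.

VII in C# minor; III in G# minor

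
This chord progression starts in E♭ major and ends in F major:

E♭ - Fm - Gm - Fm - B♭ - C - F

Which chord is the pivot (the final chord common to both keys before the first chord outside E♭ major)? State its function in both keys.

B♭ — V in E♭ major, IV in F major

Chords diatonic to E♭ major: E♭, Fm, Gm, A♭, B♭, Cm, Ddim.
Reading the progression, the first chord not in that set is C, so the modulation leaves E♭ major there.
The chord immediately before C is B♭, which is diatonic to both keys: V in E♭ major and IV in F major.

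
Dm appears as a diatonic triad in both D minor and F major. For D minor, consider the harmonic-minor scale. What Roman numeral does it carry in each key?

The scale of D minor (harmonic minor) is D E F G A Bb C#; D is degree 1, and the triad built there (D-F-A) is minor, so it is i.
The scale of F major is F G A Bb C D E; D is degree 6, and the triad built there (D-F-A) is minor, so it is vi.

i in D minor; vi in F major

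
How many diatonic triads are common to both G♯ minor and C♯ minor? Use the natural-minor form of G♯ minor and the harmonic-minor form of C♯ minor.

1

Diatonic triads of G♯ minor (natural minor): G♯m (i), A♯dim (ii°), B (III), C♯m (iv), D♯m (v), E (VI), F♯ (VII).
Diatonic triads of C♯ minor (harmonic minor): C♯m (i), D♯dim (ii°), Eaug (III+), F♯m (iv), G♯ (V), A (VI), B♯dim (vii°).
Matching root and quality in both lists: C♯m.
That gives 1 common triad.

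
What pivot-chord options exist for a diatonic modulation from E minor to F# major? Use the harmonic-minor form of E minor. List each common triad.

B

Triads in E minor (harmonic minor): Em (i), F#dim (ii°), Gaug (III+), Am (iv), B (V), C (VI), D#dim (vii°).
Triads in F# major: F# (I), G#m (ii), A#m (iii), B (IV), C# (V), D#m (vi), E#dim (vii°).
Shared triads with their functions: B (V in E minor, IV in F# major).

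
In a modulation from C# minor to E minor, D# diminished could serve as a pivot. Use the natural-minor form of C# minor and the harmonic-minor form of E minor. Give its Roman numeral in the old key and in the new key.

ii° in C# minor; vii° in E minor

The scale of C# minor (natural minor) is C# D# E F# G# A B; D# is degree 2, and the triad built there (D#-F#-A) is diminished, so it is ii°.
The scale of E minor (harmonic minor) is E F# G A B C D#; D# is degree 7, and the triad built there (D#-F#-A) is diminished, so it is vii°.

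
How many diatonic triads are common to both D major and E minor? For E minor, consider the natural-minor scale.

Diatonic triads of D major: D (I), Em (ii), F#m (iii), G (IV), A (V), Bm (vi), C#dim (vii°).
Diatonic triads of E minor (natural minor): Em (i), F#dim (ii°), G (III), Am (iv), Bm (v), C (VI), D (VII).
Matching root and quality in both lists: D, Em, G, Bm.
That gives 4 common triads.

4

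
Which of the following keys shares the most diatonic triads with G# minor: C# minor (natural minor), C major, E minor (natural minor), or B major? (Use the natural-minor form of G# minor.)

B major

Triads of G# minor (natural minor): G#m (i), A#dim (ii°), B (III), C#m (iv), D#m (v), E (VI), F# (VII).
C# minor (natural minor) shares 4: G#m, B, C#m, E.
C major shares 0: none.
E minor (natural minor) shares 0: none.
B major shares 7: G#m, A#dim, B, C#m, D#m, E, F#.
The most common triads (7) are shared with B major.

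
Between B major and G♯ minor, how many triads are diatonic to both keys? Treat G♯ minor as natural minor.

Diatonic triads of B major: B (I), C♯m (ii), D♯m (iii), E (IV), F♯ (V), G♯m (vi), A♯dim (vii°).
Diatonic triads of G♯ minor (natural minor): G♯m (i), A♯dim (ii°), B (III), C♯m (iv), D♯m (v), E (VI), F♯ (VII).
Matching root and quality in both lists: B, C♯m, D♯m, E, F♯, G♯m, A♯dim.
That gives 7 common triads.

7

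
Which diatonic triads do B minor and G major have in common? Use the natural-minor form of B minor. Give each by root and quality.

Triads in B minor (natural minor): Bm (i), C#dim (ii°), D (III), Em (iv), F#m (v), G (VI), A (VII).
Triads in G major: G (I), Am (ii), Bm (iii), C (IV), D (V), Em (vi), F#dim (vii°).
Shared triads with their functions: Bm (i in B minor, iii in G major); D (III in B minor, V in G major); Em (iv in B minor, vi in G major); G (VI in B minor, I in G major).

Bm, D, Em, G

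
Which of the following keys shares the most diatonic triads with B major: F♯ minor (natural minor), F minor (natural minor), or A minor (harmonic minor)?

Triads of B major: B major (I), C♯ minor (ii), D♯ minor (iii), E major (IV), F♯ major (V), G♯ minor (vi), A♯ diminished (vii°).
F♯ minor (natural minor) shares 2: C♯m, E.
F minor (natural minor) shares 0: none.
A minor (harmonic minor) shares 1: E.
The most common triads (2) are shared with F♯ minor.

F♯ minor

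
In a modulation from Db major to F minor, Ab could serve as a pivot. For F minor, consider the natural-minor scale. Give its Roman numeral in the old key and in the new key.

The scale of Db major is Db Eb F Gb Ab Bb C; Ab is degree 5, and the triad built there (Ab-C-Eb) is major, so it is V.
The scale of F minor (natural minor) is F G Ab Bb C Db Eb; Ab is degree 3, and the triad built there (Ab-C-Eb) is major, so it is III.

V in Db major; III in F minor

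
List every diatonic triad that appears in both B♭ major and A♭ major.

Cm, E♭

Triads in B♭ major: B♭ (I), Cm (ii), Dm (iii), E♭ (IV), F (V), Gm (vi), Adim (vii°).
Triads in A♭ major: A♭ (I), B♭m (ii), Cm (iii), D♭ (IV), E♭ (V), Fm (vi), Gdim (vii°).
Shared triads with their functions: Cm (ii in B♭ major, iii in A♭ major); E♭ (IV in B♭ major, V in A♭ major).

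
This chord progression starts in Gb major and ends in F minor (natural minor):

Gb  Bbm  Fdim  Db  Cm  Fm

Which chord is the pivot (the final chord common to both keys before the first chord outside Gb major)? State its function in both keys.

Db — V in Gb major, VI in F minor

Chords diatonic to Gb major: Gb, Abm, Bbm, Cb, Db, Ebm, Fdim.
Reading the progression, the first chord not in that set is Cm, so the modulation leaves Gb major there.
The chord immediately before Cm is Db, which is diatonic to both keys: V in Gb major and VI in F minor.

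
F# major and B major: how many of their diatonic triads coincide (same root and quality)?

Diatonic triads of F# major: F# major (I), G# minor (ii), A# minor (iii), B major (IV), C# major (V), D# minor (vi), E# diminished (vii°).
Diatonic triads of B major: B major (I), C# minor (ii), D# minor (iii), E major (IV), F# major (V), G# minor (vi), A# diminished (vii°).
Matching root and quality in both lists: F# major, G# minor, B major, D# minor.
That gives 4 common triads.

4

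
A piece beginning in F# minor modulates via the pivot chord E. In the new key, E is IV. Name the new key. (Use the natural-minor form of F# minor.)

The numeral IV denotes a major triad on scale degree 4. With E on degree 4, the tonic of the new key is B.
Degree 4 carries a major triad in major keys, so the destination is B major.
Check: the diatonic triads of B major are B (I), C#m (ii), D#m (iii), E (IV), F# (V), G#m (vi), A#dim (vii°) — E is indeed IV.

B major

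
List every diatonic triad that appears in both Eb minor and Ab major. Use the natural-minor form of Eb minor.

Bbm, Db

Triads in Eb minor (natural minor): Ebm (i), Fdim (ii°), Gb (III), Abm (iv), Bbm (v), Cb (VI), Db (VII).
Triads in Ab major: Ab (I), Bbm (ii), Cm (iii), Db (IV), Eb (V), Fm (vi), Gdim (vii°).
Shared triads with their functions: Bbm (v in Eb minor, ii in Ab major); Db (VII in Eb minor, IV in Ab major).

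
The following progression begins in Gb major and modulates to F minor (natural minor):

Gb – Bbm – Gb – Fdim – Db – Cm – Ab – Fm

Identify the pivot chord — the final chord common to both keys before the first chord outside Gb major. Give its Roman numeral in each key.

Db — V in Gb major, VI in F minor

Chords diatonic to Gb major: Gb, Abm, Bbm, Cb, Db, Ebm, Fdim.
Reading the progression, the first chord not in that set is Cm, so the modulation leaves Gb major there.
The chord immediately before Cm is Db, which is diatonic to both keys: V in Gb major and VI in F minor.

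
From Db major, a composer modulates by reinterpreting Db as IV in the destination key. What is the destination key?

The numeral IV denotes a major triad on scale degree 4. With Db on degree 4, the tonic of the new key is Ab.
Degree 4 carries a major triad in major keys, so the destination is Ab major.
Check: the diatonic triads of Ab major are Ab (I), Bbm (ii), Cm (iii), Db (IV), Eb (V), Fm (vi), Gdim (vii°) — Db is indeed IV.

Ab major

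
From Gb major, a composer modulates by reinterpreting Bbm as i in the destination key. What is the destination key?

The numeral i denotes a minor triad on scale degree 1. With Bb on degree 1, the tonic of the new key is Bb.
Degree 1 carries a minor triad in minor keys, so the destination is Bb minor.
Check: the diatonic triads of Bb minor (natural minor) are Bbm (i), Cdim (ii°), Db (III), Ebm (iv), Fm (v), Gb (VI), Ab (VII) — Bbm is indeed i.

Bb minor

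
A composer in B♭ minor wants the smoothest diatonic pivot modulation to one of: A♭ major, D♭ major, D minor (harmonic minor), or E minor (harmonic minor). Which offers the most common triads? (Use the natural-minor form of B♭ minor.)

D♭ major

Triads of B♭ minor (natural minor): B♭m (i), Cdim (ii°), D♭ (III), E♭m (iv), Fm (v), G♭ (VI), A♭ (VII).
A♭ major shares 4: B♭m, D♭, Fm, A♭.
D♭ major shares 7: B♭m, Cdim, D♭, E♭m, Fm, G♭, A♭.
D minor (harmonic minor) shares 0: none.
E minor (harmonic minor) shares 0: none.
The most common triads (7) are shared with D♭ major.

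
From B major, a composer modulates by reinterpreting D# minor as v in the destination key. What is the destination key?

G# minor

The numeral v denotes a minor triad on scale degree 5. With D# on degree 5, the tonic of the new key is G#.
Degree 5 carries a minor triad in natural-minor keys, so the destination is G# minor.
Check: the diatonic triads of G# minor (natural minor) are G#m (i), A#dim (ii°), B (III), C#m (iv), D#m (v), E (VI), F# (VII) — D# minor is indeed v.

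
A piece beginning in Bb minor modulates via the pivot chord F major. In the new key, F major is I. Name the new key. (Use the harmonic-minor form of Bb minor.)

The numeral I denotes a major triad on scale degree 1. With F on degree 1, the tonic of the new key is F.
Degree 1 carries a major triad in major keys, so the destination is F major.
Check: the diatonic triads of F major are F (I), Gm (ii), Am (iii), Bb (IV), C (V), Dm (vi), Edim (vii°) — F major is indeed I.

F major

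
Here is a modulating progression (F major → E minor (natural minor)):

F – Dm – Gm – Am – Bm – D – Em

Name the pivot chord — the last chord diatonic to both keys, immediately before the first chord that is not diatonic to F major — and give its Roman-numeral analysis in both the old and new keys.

Am — iii in F major, iv in E minor

Chords diatonic to F major: F, Gm, Am, Bb, C, Dm, Edim.
Reading the progression, the first chord not in that set is Bm, so the modulation leaves F major there.
The chord immediately before Bm is Am, which is diatonic to both keys: iii in F major and iv in E minor.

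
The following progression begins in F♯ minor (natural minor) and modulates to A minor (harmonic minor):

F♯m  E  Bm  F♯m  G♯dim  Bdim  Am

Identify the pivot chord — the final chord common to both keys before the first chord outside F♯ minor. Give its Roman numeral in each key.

G♯dim — ii° in F♯ minor, vii° in A minor

Chords diatonic to F♯ minor: F♯m, G♯dim, A, Bm, C♯m, D, E.
Reading the progression, the first chord not in that set is Bdim, so the modulation leaves F♯ minor there.
The chord immediately before Bdim is G♯dim, which is diatonic to both keys: ii° in F♯ minor and vii° in A minor.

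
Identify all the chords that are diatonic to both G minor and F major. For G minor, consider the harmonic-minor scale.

Gm

Triads in G minor (harmonic minor): Gm (i), Adim (ii°), Bbaug (III+), Cm (iv), D (V), Eb (VI), F#dim (vii°).
Triads in F major: F (I), Gm (ii), Am (iii), Bb (IV), C (V), Dm (vi), Edim (vii°).
Shared triads with their functions: Gm (i in G minor, ii in F major).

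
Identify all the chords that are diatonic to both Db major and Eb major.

Fm, Ab

Triads in Db major: Db (I), Ebm (ii), Fm (iii), Gb (IV), Ab (V), Bbm (vi), Cdim (vii°).
Triads in Eb major: Eb (I), Fm (ii), Gm (iii), Ab (IV), Bb (V), Cm (vi), Ddim (vii°).
Shared triads with their functions: Fm (iii in Db major, ii in Eb major); Ab (V in Db major, IV in Eb major).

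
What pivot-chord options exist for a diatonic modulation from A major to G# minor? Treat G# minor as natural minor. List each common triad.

C#m, E

Triads in A major: A (I), Bm (ii), C#m (iii), D (IV), E (V), F#m (vi), G#dim (vii°).
Triads in G# minor (natural minor): G#m (i), A#dim (ii°), B (III), C#m (iv), D#m (v), E (VI), F# (VII).
Shared triads with their functions: C#m (iii in A major, iv in G# minor); E (V in A major, VI in G# minor).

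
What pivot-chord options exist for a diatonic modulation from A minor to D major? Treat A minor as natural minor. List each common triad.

Triads in A minor (natural minor): Am (i), Bdim (ii°), C (III), Dm (iv), Em (v), F (VI), G (VII).
Triads in D major: D (I), Em (ii), F#m (iii), G (IV), A (V), Bm (vi), C#dim (vii°).
Shared triads with their functions: Em (v in A minor, ii in D major); G (VII in A minor, IV in D major).

Em, G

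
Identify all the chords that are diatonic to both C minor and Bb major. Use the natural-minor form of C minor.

Triads in C minor (natural minor): Cm (i), Ddim (ii°), Eb (III), Fm (iv), Gm (v), Ab (VI), Bb (VII).
Triads in Bb major: Bb (I), Cm (ii), Dm (iii), Eb (IV), F (V), Gm (vi), Adim (vii°).
Shared triads with their functions: Cm (i in C minor, ii in Bb major); Eb (III in C minor, IV in Bb major); Gm (v in C minor, vi in Bb major); Bb (VII in C minor, I in Bb major).

Cm, Eb, Gm, Bb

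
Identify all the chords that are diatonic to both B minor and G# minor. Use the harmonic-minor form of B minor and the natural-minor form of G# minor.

F#, A#dim

Triads in B minor (harmonic minor): Bm (i), C#dim (ii°), Daug (III+), Em (iv), F# (V), G (VI), A#dim (vii°).
Triads in G# minor (natural minor): G#m (i), A#dim (ii°), B (III), C#m (iv), D#m (v), E (VI), F# (VII).
Shared triads with their functions: F# (V in B minor, VII in G# minor); A#dim (vii° in B minor, ii° in G# minor).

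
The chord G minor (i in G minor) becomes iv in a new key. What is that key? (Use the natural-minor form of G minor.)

The numeral iv denotes a minor triad on scale degree 4. With G on degree 4, the tonic of the new key is D.
Degree 4 carries a minor triad in minor keys, so the destination is D minor.
Check: the diatonic triads of D minor (natural minor) are Dm (i), Edim (ii°), F (III), Gm (iv), Am (v), Bb (VI), C (VII) — G minor is indeed iv.

D minor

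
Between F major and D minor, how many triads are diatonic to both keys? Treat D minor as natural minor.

Diatonic triads of F major: F (I), Gm (ii), Am (iii), Bb (IV), C (V), Dm (vi), Edim (vii°).
Diatonic triads of D minor (natural minor): Dm (i), Edim (ii°), F (III), Gm (iv), Am (v), Bb (VI), C (VII).
Matching root and quality in both lists: F, Gm, Am, Bb, C, Dm, Edim.
That gives 7 common triads.

7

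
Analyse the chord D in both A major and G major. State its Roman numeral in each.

The scale of A major is A B C♯ D E F♯ G♯; D is degree 4, and the triad built there (D-F♯-A) is major, so it is IV.
The scale of G major is G A B C D E F♯; D is degree 5, and the triad built there (D-F♯-A) is major, so it is V.

IV in A major; V in G major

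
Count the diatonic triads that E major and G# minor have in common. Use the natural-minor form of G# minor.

4

Diatonic triads of E major: E major (I), F# minor (ii), G# minor (iii), A major (IV), B major (V), C# minor (vi), D# diminished (vii°).
Diatonic triads of G# minor (natural minor): G# minor (i), A# diminished (ii°), B major (III), C# minor (iv), D# minor (v), E major (VI), F# major (VII).
Matching root and quality in both lists: E major, G# minor, B major, C# minor.
That gives 4 common triads.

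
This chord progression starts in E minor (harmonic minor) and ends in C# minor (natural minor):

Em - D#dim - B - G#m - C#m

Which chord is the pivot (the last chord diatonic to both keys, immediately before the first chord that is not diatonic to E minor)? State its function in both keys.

Chords diatonic to E minor: Em, F#dim, Gaug, Am, B, C, D#dim.
Reading the progression, the first chord not in that set is G#m, so the modulation leaves E minor there.
The chord immediately before G#m is B, which is diatonic to both keys: V in E minor and VII in C# minor.

B — V in E minor, VII in C# minor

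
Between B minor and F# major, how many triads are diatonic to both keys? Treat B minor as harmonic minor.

1

Diatonic triads of B minor (harmonic minor): Bm (i), C#dim (ii°), Daug (III+), Em (iv), F# (V), G (VI), A#dim (vii°).
Diatonic triads of F# major: F# (I), G#m (ii), A#m (iii), B (IV), C# (V), D#m (vi), E#dim (vii°).
Matching root and quality in both lists: F#.
That gives 1 common triad.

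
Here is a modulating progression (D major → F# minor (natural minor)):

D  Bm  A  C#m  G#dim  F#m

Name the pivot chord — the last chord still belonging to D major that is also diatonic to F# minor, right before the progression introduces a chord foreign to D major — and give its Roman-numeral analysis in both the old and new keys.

Chords diatonic to D major: D, Em, F#m, G, A, Bm, C#dim.
Reading the progression, the first chord not in that set is C#m, so the modulation leaves D major there.
The chord immediately before C#m is A, which is diatonic to both keys: V in D major and III in F# minor.

A — V in D major, III in F# minor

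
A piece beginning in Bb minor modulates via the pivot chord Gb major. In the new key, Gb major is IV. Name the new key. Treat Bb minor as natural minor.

The numeral IV denotes a major triad on scale degree 4. With Gb on degree 4, the tonic of the new key is Db.
Degree 4 carries a major triad in major keys, so the destination is Db major.
Check: the diatonic triads of Db major are Db (I), Ebm (ii), Fm (iii), Gb (IV), Ab (V), Bbm (vi), Cdim (vii°) — Gb major is indeed IV.

Db major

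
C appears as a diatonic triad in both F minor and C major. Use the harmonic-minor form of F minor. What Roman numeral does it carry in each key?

V in F minor; I in C major

The scale of F minor (harmonic minor) is F G A♭ B♭ C D♭ E; C is degree 5, and the triad built there (C-E-G) is major, so it is V.
The scale of C major is C D E F G A B; C is degree 1, and the triad built there (C-E-G) is major, so it is I.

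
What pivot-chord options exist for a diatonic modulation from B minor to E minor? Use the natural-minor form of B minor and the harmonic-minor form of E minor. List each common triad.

Em

Triads in B minor (natural minor): Bm (i), C#dim (ii°), D (III), Em (iv), F#m (v), G (VI), A (VII).
Triads in E minor (harmonic minor): Em (i), F#dim (ii°), Gaug (III+), Am (iv), B (V), C (VI), D#dim (vii°).
Shared triads with their functions: Em (iv in B minor, i in E minor).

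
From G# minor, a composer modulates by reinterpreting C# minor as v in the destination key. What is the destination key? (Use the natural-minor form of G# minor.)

F# minor

The numeral v denotes a minor triad on scale degree 5. With C# on degree 5, the tonic of the new key is F#.
Degree 5 carries a minor triad in natural-minor keys, so the destination is F# minor.
Check: the diatonic triads of F# minor (natural minor) are F#m (i), G#dim (ii°), A (III), Bm (iv), C#m (v), D (VI), E (VII) — C# minor is indeed v.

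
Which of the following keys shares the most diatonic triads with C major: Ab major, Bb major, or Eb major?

Bb major

Triads of C major: C major (I), D minor (ii), E minor (iii), F major (IV), G major (V), A minor (vi), B diminished (vii°).
Ab major shares 0: none.
Bb major shares 2: Dm, F.
Eb major shares 0: none.
The most common triads (2) are shared with Bb major.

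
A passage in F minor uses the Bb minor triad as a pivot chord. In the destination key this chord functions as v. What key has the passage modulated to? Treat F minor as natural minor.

Eb minor

The numeral v denotes a minor triad on scale degree 5. With Bb on degree 5, the tonic of the new key is Eb.
Degree 5 carries a minor triad in natural-minor keys, so the destination is Eb minor.
Check: the diatonic triads of Eb minor (natural minor) are Ebm (i), Fdim (ii°), Gb (III), Abm (iv), Bbm (v), Cb (VI), Db (VII) — Bb minor is indeed v.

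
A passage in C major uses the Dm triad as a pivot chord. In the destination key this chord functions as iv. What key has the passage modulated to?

The numeral iv denotes a minor triad on scale degree 4. With D on degree 4, the tonic of the new key is A.
Degree 4 carries a minor triad in minor keys, so the destination is A minor.
Check: the diatonic triads of A minor (natural minor) are Am (i), Bdim (ii°), C (III), Dm (iv), Em (v), F (VI), G (VII) — Dm is indeed iv.

A minor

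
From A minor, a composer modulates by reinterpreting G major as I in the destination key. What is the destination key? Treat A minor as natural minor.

G major

The numeral I denotes a major triad on scale degree 1. With G on degree 1, the tonic of the new key is G.
Degree 1 carries a major triad in major keys, so the destination is G major.
Check: the diatonic triads of G major are G (I), Am (ii), Bm (iii), C (IV), D (V), Em (vi), F#dim (vii°) — G major is indeed I.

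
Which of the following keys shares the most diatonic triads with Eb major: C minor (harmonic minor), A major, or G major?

Triads of Eb major: Eb major (I), F minor (ii), G minor (iii), Ab major (IV), Bb major (V), C minor (vi), D diminished (vii°).
C minor (harmonic minor) shares 4: Fm, Ab, Cm, Ddim.
A major shares 0: none.
G major shares 0: none.
The most common triads (4) are shared with C minor.

C minor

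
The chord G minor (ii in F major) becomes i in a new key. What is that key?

The numeral i denotes a minor triad on scale degree 1. With G on degree 1, the tonic of the new key is G.
Degree 1 carries a minor triad in minor keys, so the destination is G minor.
Check: the diatonic triads of G minor (natural minor) are Gm (i), Adim (ii°), Bb (III), Cm (iv), Dm (v), Eb (VI), F (VII) — G minor is indeed i.

G minor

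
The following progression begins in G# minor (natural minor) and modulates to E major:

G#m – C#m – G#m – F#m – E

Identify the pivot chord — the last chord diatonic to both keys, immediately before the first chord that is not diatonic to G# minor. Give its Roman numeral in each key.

Chords diatonic to G# minor: G#m, A#dim, B, C#m, D#m, E, F#.
Reading the progression, the first chord not in that set is F#m, so the modulation leaves G# minor there.
The chord immediately before F#m is G#m, which is diatonic to both keys: i in G# minor and iii in E major.

G#m — i in G# minor, iii in E major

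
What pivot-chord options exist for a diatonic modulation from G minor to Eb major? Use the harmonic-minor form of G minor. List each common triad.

Triads in G minor (harmonic minor): Gm (i), Adim (ii°), Bbaug (III+), Cm (iv), D (V), Eb (VI), F#dim (vii°).
Triads in Eb major: Eb (I), Fm (ii), Gm (iii), Ab (IV), Bb (V), Cm (vi), Ddim (vii°).
Shared triads with their functions: Gm (i in G minor, iii in Eb major); Cm (iv in G minor, vi in Eb major); Eb (VI in G minor, I in Eb major).

Gm, Cm, Eb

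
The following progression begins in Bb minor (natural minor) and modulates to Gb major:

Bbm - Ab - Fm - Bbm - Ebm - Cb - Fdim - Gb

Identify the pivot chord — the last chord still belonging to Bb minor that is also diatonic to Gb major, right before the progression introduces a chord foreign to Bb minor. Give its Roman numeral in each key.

Ebm — iv in Bb minor, vi in Gb major

Chords diatonic to Bb minor: Bbm, Cdim, Db, Ebm, Fm, Gb, Ab.
Reading the progression, the first chord not in that set is Cb, so the modulation leaves Bb minor there.
The chord immediately before Cb is Ebm, which is diatonic to both keys: iv in Bb minor and vi in Gb major.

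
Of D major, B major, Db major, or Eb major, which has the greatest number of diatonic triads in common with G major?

Triads of G major: G major (I), A minor (ii), B minor (iii), C major (IV), D major (V), E minor (vi), F# diminished (vii°).
D major shares 4: G, Bm, D, Em.
B major shares 0: none.
Db major shares 0: none.
Eb major shares 0: none.
The most common triads (4) are shared with D major.

D major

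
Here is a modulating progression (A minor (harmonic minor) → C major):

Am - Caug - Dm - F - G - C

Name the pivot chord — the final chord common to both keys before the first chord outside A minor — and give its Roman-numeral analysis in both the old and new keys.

Chords diatonic to A minor: Am, Bdim, Caug, Dm, E, F, G#dim.
Reading the progression, the first chord not in that set is G, so the modulation leaves A minor there.
The chord immediately before G is F, which is diatonic to both keys: VI in A minor and IV in C major.

F — VI in A minor, IV in C major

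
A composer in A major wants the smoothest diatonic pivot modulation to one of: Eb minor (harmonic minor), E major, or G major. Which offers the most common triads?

E major

Triads of A major: A (I), Bm (ii), C#m (iii), D (IV), E (V), F#m (vi), G#dim (vii°).
Eb minor (harmonic minor) shares 0: none.
E major shares 4: A, C#m, E, F#m.
G major shares 2: Bm, D.
The most common triads (4) are shared with E major.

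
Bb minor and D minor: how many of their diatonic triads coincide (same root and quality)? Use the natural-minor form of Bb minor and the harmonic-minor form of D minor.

0

Diatonic triads of Bb minor (natural minor): Bbm (i), Cdim (ii°), Db (III), Ebm (iv), Fm (v), Gb (VI), Ab (VII).
Diatonic triads of D minor (harmonic minor): Dm (i), Edim (ii°), Faug (III+), Gm (iv), A (V), Bb (VI), C#dim (vii°).
No triad has the same root and quality in both keys.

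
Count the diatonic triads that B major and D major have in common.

Diatonic triads of B major: B major (I), C# minor (ii), D# minor (iii), E major (IV), F# major (V), G# minor (vi), A# diminished (vii°).
Diatonic triads of D major: D major (I), E minor (ii), F# minor (iii), G major (IV), A major (V), B minor (vi), C# diminished (vii°).
No triad has the same root and quality in both keys.

0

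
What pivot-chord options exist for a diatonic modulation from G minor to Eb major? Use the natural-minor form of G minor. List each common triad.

Triads in G minor (natural minor): Gm (i), Adim (ii°), Bb (III), Cm (iv), Dm (v), Eb (VI), F (VII).
Triads in Eb major: Eb (I), Fm (ii), Gm (iii), Ab (IV), Bb (V), Cm (vi), Ddim (vii°).
Shared triads with their functions: Gm (i in G minor, iii in Eb major); Bb (III in G minor, V in Eb major); Cm (iv in G minor, vi in Eb major); Eb (VI in G minor, I in Eb major).

Gm, Bb, Cm, Eb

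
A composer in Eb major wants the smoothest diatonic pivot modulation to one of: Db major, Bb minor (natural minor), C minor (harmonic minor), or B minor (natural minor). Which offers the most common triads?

C minor

Triads of Eb major: Eb major (I), F minor (ii), G minor (iii), Ab major (IV), Bb major (V), C minor (vi), D diminished (vii°).
Db major shares 2: Fm, Ab.
Bb minor (natural minor) shares 2: Fm, Ab.
C minor (harmonic minor) shares 4: Fm, Ab, Cm, Ddim.
B minor (natural minor) shares 0: none.
The most common triads (4) are shared with C minor.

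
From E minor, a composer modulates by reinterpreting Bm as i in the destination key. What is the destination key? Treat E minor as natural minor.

The numeral i denotes a minor triad on scale degree 1. With B on degree 1, the tonic of the new key is B.
Degree 1 carries a minor triad in minor keys, so the destination is B minor.
Check: the diatonic triads of B minor (natural minor) are Bm (i), C♯dim (ii°), D (III), Em (iv), F♯m (v), G (VI), A (VII) — Bm is indeed i.

B minor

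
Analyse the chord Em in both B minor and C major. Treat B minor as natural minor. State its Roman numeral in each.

The scale of B minor (natural minor) is B C# D E F# G A; E is degree 4, and the triad built there (E-G-B) is minor, so it is iv.
The scale of C major is C D E F G A B; E is degree 3, and the triad built there (E-G-B) is minor, so it is iii.

iv in B minor; iii in C major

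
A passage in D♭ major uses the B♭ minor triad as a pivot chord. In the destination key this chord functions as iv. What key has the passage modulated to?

The numeral iv denotes a minor triad on scale degree 4. With B♭ on degree 4, the tonic of the new key is F.
Degree 4 carries a minor triad in minor keys, so the destination is F minor.
Check: the diatonic triads of F minor (natural minor) are Fm (i), Gdim (ii°), A♭ (III), B♭m (iv), Cm (v), D♭ (VI), E♭ (VII) — B♭ minor is indeed iv.

F minor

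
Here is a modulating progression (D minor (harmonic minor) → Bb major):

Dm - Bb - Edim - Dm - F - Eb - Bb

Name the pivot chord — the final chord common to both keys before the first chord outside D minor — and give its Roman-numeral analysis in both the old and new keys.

Dm — i in D minor, iii in Bb major

Chords diatonic to D minor: Dm, Edim, Faug, Gm, A, Bb, C#dim.
Reading the progression, the first chord not in that set is F, so the modulation leaves D minor there.
The chord immediately before F is Dm, which is diatonic to both keys: i in D minor and iii in Bb major.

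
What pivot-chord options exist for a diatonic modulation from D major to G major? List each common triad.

Triads in D major: D (I), Em (ii), F♯m (iii), G (IV), A (V), Bm (vi), C♯dim (vii°).
Triads in G major: G (I), Am (ii), Bm (iii), C (IV), D (V), Em (vi), F♯dim (vii°).
Shared triads with their functions: D (I in D major, V in G major); Em (ii in D major, vi in G major); G (IV in D major, I in G major); Bm (vi in D major, iii in G major).

D, Em, G, Bm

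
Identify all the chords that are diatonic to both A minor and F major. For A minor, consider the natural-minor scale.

Triads in A minor (natural minor): A minor (i), B diminished (ii°), C major (III), D minor (iv), E minor (v), F major (VI), G major (VII).
Triads in F major: F major (I), G minor (ii), A minor (iii), B♭ major (IV), C major (V), D minor (vi), E diminished (vii°).
Shared triads with their functions: A minor (i in A minor, iii in F major); C major (III in A minor, V in F major); D minor (iv in A minor, vi in F major); F major (VI in A minor, I in F major).

Am, C, Dm, F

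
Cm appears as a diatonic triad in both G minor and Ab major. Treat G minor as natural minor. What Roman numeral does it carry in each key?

The scale of G minor (natural minor) is G A Bb C D Eb F; C is degree 4, and the triad built there (C-Eb-G) is minor, so it is iv.
The scale of Ab major is Ab Bb C Db Eb F G; C is degree 3, and the triad built there (C-Eb-G) is minor, so it is iii.

iv in G minor; iii in Ab major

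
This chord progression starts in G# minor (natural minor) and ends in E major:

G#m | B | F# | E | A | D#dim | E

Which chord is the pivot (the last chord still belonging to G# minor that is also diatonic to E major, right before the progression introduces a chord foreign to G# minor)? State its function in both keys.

Chords diatonic to G# minor: G#m, A#dim, B, C#m, D#m, E, F#.
Reading the progression, the first chord not in that set is A, so the modulation leaves G# minor there.
The chord immediately before A is E, which is diatonic to both keys: VI in G# minor and I in E major.

E — VI in G# minor, I in E major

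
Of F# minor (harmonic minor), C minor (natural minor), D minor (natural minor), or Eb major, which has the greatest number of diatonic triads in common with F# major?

Triads of F# major: F# (I), G#m (ii), A#m (iii), B (IV), C# (V), D#m (vi), E#dim (vii°).
F# minor (harmonic minor) shares 2: C#, E#dim.
C minor (natural minor) shares 0: none.
D minor (natural minor) shares 0: none.
Eb major shares 0: none.
The most common triads (2) are shared with F# minor.

F# minor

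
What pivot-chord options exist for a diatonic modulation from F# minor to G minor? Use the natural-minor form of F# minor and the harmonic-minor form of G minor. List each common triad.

Triads in F# minor (natural minor): F#m (i), G#dim (ii°), A (III), Bm (iv), C#m (v), D (VI), E (VII).
Triads in G minor (harmonic minor): Gm (i), Adim (ii°), Bbaug (III+), Cm (iv), D (V), Eb (VI), F#dim (vii°).
Shared triads with their functions: D (VI in F# minor, V in G minor).

D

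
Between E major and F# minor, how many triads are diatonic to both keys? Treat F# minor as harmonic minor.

Diatonic triads of E major: E (I), F#m (ii), G#m (iii), A (IV), B (V), C#m (vi), D#dim (vii°).
Diatonic triads of F# minor (harmonic minor): F#m (i), G#dim (ii°), Aaug (III+), Bm (iv), C# (V), D (VI), E#dim (vii°).
Matching root and quality in both lists: F#m.
That gives 1 common triad.

1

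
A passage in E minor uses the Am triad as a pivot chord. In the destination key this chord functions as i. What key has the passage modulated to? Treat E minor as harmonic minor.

The numeral i denotes a minor triad on scale degree 1. With A on degree 1, the tonic of the new key is A.
Degree 1 carries a minor triad in minor keys, so the destination is A minor.
Check: the diatonic triads of A minor (natural minor) are Am (i), Bdim (ii°), C (III), Dm (iv), Em (v), F (VI), G (VII) — Am is indeed i.

A minor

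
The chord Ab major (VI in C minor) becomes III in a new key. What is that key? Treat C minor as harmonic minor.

The numeral III denotes a major triad on scale degree 3. With Ab on degree 3, the tonic of the new key is F.
Degree 3 carries a major triad in natural-minor keys, so the destination is F minor.
Check: the diatonic triads of F minor (natural minor) are Fm (i), Gdim (ii°), Ab (III), Bbm (iv), Cm (v), Db (VI), Eb (VII) — Ab major is indeed III.

F minor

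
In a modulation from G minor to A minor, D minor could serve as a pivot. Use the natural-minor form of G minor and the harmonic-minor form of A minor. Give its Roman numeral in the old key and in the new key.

The scale of G minor (natural minor) is G A Bb C D Eb F; D is degree 5, and the triad built there (D-F-A) is minor, so it is v.
The scale of A minor (harmonic minor) is A B C D E F G#; D is degree 4, and the triad built there (D-F-A) is minor, so it is iv.

v in G minor; iv in A minor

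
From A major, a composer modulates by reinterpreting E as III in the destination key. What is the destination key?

C♯ minor

The numeral III denotes a major triad on scale degree 3. With E on degree 3, the tonic of the new key is C♯.
Degree 3 carries a major triad in natural-minor keys, so the destination is C♯ minor.
Check: the diatonic triads of C♯ minor (natural minor) are C♯m (i), D♯dim (ii°), E (III), F♯m (iv), G♯m (v), A (VI), B (VII) — E is indeed III.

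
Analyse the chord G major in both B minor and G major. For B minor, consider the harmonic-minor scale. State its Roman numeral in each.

The scale of B minor (harmonic minor) is B C♯ D E F♯ G A♯; G is degree 6, and the triad built there (G-B-D) is major, so it is VI.
The scale of G major is G A B C D E F♯; G is degree 1, and the triad built there (G-B-D) is major, so it is I.

VI in B minor; I in G major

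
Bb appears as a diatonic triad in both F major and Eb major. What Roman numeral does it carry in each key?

The scale of F major is F G A Bb C D E; Bb is degree 4, and the triad built there (Bb-D-F) is major, so it is IV.
The scale of Eb major is Eb F G Ab Bb C D; Bb is degree 5, and the triad built there (Bb-D-F) is major, so it is V.

IV in F major; V in Eb major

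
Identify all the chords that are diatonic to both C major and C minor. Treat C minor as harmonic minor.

Triads in C major: C (I), Dm (ii), Em (iii), F (IV), G (V), Am (vi), Bdim (vii°).
Triads in C minor (harmonic minor): Cm (i), Ddim (ii°), Ebaug (III+), Fm (iv), G (V), Ab (VI), Bdim (vii°).
Shared triads with their functions: G (V in C major, V in C minor); Bdim (vii° in C major, vii° in C minor).

G, Bdim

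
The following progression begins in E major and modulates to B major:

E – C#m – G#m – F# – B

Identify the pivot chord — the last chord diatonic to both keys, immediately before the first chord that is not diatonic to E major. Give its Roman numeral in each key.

Chords diatonic to E major: E, F#m, G#m, A, B, C#m, D#dim.
Reading the progression, the first chord not in that set is F#, so the modulation leaves E major there.
The chord immediately before F# is G#m, which is diatonic to both keys: iii in E major and vi in B major.

G#m — iii in E major, vi in B major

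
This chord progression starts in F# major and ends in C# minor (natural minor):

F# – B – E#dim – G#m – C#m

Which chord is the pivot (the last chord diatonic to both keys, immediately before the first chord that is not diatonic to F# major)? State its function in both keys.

Chords diatonic to F# major: F#, G#m, A#m, B, C#, D#m, E#dim.
Reading the progression, the first chord not in that set is C#m, so the modulation leaves F# major there.
The chord immediately before C#m is G#m, which is diatonic to both keys: ii in F# major and v in C# minor.

G#m — ii in F# major, v in C# minor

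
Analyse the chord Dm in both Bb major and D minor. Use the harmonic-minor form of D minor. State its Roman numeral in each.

iii in Bb major; i in D minor

The scale of Bb major is Bb C D Eb F G A; D is degree 3, and the triad built there (D-F-A) is minor, so it is iii.
The scale of D minor (harmonic minor) is D E F G A Bb C#; D is degree 1, and the triad built there (D-F-A) is minor, so it is i.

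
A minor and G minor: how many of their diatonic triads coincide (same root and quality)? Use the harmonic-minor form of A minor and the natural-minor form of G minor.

Diatonic triads of A minor (harmonic minor): Am (i), Bdim (ii°), Caug (III+), Dm (iv), E (V), F (VI), G♯dim (vii°).
Diatonic triads of G minor (natural minor): Gm (i), Adim (ii°), B♭ (III), Cm (iv), Dm (v), E♭ (VI), F (VII).
Matching root and quality in both lists: Dm, F.
That gives 2 common triads.

2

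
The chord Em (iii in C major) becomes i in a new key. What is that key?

The numeral i denotes a minor triad on scale degree 1. With E on degree 1, the tonic of the new key is E.
Degree 1 carries a minor triad in minor keys, so the destination is E minor.
Check: the diatonic triads of E minor (natural minor) are Em (i), F#dim (ii°), G (III), Am (iv), Bm (v), C (VI), D (VII) — Em is indeed i.

E minor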